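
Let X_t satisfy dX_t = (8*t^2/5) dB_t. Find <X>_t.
<X>_t = 64*t^5/125

For an Itô process dX_t = a(t) dt + b(t) dB_t, the quadratic variation is <X>_t = int_0^t b(s)^2 ds (the drift term does not contribute). Here b(s) = 8*s^2/5, so
  b(s)^2 = 64*s^4/25.
Integrating from 0 to t:
  <X>_t = int_0^t (64*s^4/25) ds = 64*t^5/125.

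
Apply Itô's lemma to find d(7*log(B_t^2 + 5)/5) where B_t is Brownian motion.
d(7*log(B_t^2 + 5)/5) = (7*(5 - B_t^2)/(5*(B_t^2 + 5)^2)) dt + (14*B_t/(5*(B_t^2 + 5))) dB_t

Itô's formula for f(B_t) gives d f(B_t) = f'(B_t) dB_t + (1/2) f''(B_t) dt. Compute derivatives of f(x) = 7*log(x^2 + 5)/5:
  f'(x)  = 14*x/(5*(x^2 + 5))
  f''(x) = 14*(5 - x^2)/(5*(x^2 + 5)^2)
Substitute x = B_t and multiply the f'' term by 1/2:
  drift     = (1/2) * (14*(5 - x^2)/(5*(x^2 + 5)^2)) evaluated at B_t = 7*(5 - B_t^2)/(5*(B_t^2 + 5)^2)
  diffusion = (14*x/(5*(x^2 + 5))) evaluated at B_t = 14*B_t/(5*(B_t^2 + 5))
Therefore d(7*log(B_t^2 + 5)/5) = (7*(5 - B_t^2)/(5*(B_t^2 + 5)^2)) dt + (14*B_t/(5*(B_t^2 + 5))) dB_t.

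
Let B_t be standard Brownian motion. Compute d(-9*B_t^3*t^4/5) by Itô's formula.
d(-9*B_t^3*t^4/5) = (9*B_t*t^3*(-4*B_t^2 - 3*t)/5) dt + (-27*B_t^2*t^4/5) dB_t

Itô's formula for f(t, x): d f(t, B_t) = (f_t + (1/2) f_xx) dt + f_x dB_t. Compute partials of f(t, x) = -9*t^4*x^3/5:
  f_t(t,x)  = -36*t^3*x^3/5
  f_x(t,x)  = -27*t^4*x^2/5
  f_xx(t,x) = -54*t^4*x/5
Assemble drift = f_t + (1/2) f_xx = 9*t^3*x*(-3*t - 4*x^2)/5 and diffusion = f_x = -27*t^4*x^2/5. Substituting x = B_t:
  d(-9*B_t^3*t^4/5) = (9*B_t*t^3*(-4*B_t^2 - 3*t)/5) dt + (-27*B_t^2*t^4/5) dB_t.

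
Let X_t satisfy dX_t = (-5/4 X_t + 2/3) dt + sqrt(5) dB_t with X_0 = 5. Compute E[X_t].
E[X_t] = 8/15 + 67*exp(-5*t/4)/15

Taking expectations and using E[dB_t] = 0, the mean m(t) = E[X_t] satisfies the ODE m'(t) = a m(t) + b with m(0) = x_0. With a = -5/4, b = 2/3, x_0 = 5, the solution is
  m(t) = x_0 * exp(a t) + (b/a) * (exp(a t) - 1)
       = 5 * exp((-5/4) t) + ((2/3)/(-5/4)) * (exp((-5/4) t) - 1)
       = 8/15 + 67*exp(-5*t/4)/15.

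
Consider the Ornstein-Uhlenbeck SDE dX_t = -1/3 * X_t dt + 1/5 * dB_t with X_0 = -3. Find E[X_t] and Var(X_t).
E[X_t] = -3*exp(-t/3); Var(X_t) = 3/50 - 3*exp(-2*t/3)/50

The OU SDE dX = -theta X dt + sigma dB admits the integrating factor exp(theta t): d(exp(theta t) X_t) = sigma exp(theta t) dB_t. Integrating from 0 to t:
  X_t = x_0 * exp(-theta t) + sigma * int_0^t exp(-theta (t-s)) dB_s.
The Itô integral has mean 0 and (by the Itô isometry) variance sigma^2 * int_0^t exp(-2 theta (t - s)) ds = sigma^2 * (1 - exp(-2 theta t)) / (2 theta).
With theta = 1/3, sigma = 1/5, x_0 = -3:
  E[X_t] = -3 * exp(-1/3 t) = -3*exp(-t/3)
  Var(X_t) = (1/5)^2 * (1 - exp(-2*1/3 t)) / (2 * 1/3) = 3/50 - 3*exp(-2*t/3)/50.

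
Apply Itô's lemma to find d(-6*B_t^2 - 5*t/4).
d(-6*B_t^2 - 5*t/4) = (-29/4) dt + (-12*B_t) dB_t

Itô's formula for f(t, x): d f(t, B_t) = (f_t + (1/2) f_xx) dt + f_x dB_t. Compute partials of f(t, x) = -5*t/4 - 6*x^2:
  f_t(t,x)  = -5/4
  f_x(t,x)  = -12*x
  f_xx(t,x) = -12
Assemble drift = f_t + (1/2) f_xx = -29/4 and diffusion = f_x = -12*x. Substituting x = B_t:
  d(-6*B_t^2 - 5*t/4) = (-29/4) dt + (-12*B_t) dB_t.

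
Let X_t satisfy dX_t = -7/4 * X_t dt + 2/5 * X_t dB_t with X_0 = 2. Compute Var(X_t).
Var(X_t) = (4*exp(4*t/25) - 4)*exp(-7*t/2)

For GBM dX = mu X dt + sigma X dB with X_0 = x_0, apply Itô to Y = log X: dY = (mu - sigma^2/2) dt + sigma dB, so Y_t = log(x_0) + (mu - sigma^2/2) t + sigma B_t and hence X_t = x_0 * exp((mu - sigma^2/2) t + sigma B_t).
With mu = -7/4, sigma = 2/5, x_0 = 2, this gives:
  X_t = 2 * exp((-183/100) * t + (2/5) * B_t).
Since sigma*B_t ~ Normal(0, sigma^2 t), E[exp(sigma*B_t)] = exp(sigma^2 t / 2); so E[X_t] = x_0 * exp((mu - sigma^2/2) t) * exp(sigma^2 t / 2) = x_0 * exp(mu t) = 2*exp(-7*t/4).
Var(X_t) = E[X_t^2] - (E[X_t])^2 = x_0^2 * exp(2 mu t) * (exp(sigma^2 t) - 1) = (4*exp(4*t/25) - 4)*exp(-7*t/2).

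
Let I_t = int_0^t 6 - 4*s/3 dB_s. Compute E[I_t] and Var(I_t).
E[I_t] = 0; Var(I_t) = 4*t*(4*t^2 - 54*t + 243)/27

The Itô integral of a deterministic integrand f(s) has mean 0 because each increment f(s) * (B_{s+ds} - B_s) has mean 0. By the Itô isometry:
  Var( int_0^t f(s) dB_s ) = E[ (int_0^t f(s) dB_s)^2 ] = int_0^t f(s)^2 ds.
Here f(s) = 6 - 4*s/3, so f(s)^2 = 4*(2*s - 9)^2/9. Integrate:
  int_0^t (4*(2*s - 9)^2/9) ds = 4*t*(4*t^2 - 54*t + 243)/27.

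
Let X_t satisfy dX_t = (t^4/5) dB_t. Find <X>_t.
<X>_t = t^9/225

For an Itô process dX_t = a(t) dt + b(t) dB_t, the quadratic variation is <X>_t = int_0^t b(s)^2 ds (the drift term does not contribute). Here b(s) = s^4/5, so
  b(s)^2 = s^8/25.
Integrating from 0 to t:
  <X>_t = int_0^t (s^8/25) ds = t^9/225.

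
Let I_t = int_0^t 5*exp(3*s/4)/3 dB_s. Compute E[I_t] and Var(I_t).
E[I_t] = 0; Var(I_t) = 50*exp(3*t/2)/27 - 50/27

The Itô integral of a deterministic integrand f(s) has mean 0 because each increment f(s) * (B_{s+ds} - B_s) has mean 0. By the Itô isometry:
  Var( int_0^t f(s) dB_s ) = E[ (int_0^t f(s) dB_s)^2 ] = int_0^t f(s)^2 ds.
Here f(s) = 5*exp(3*s/4)/3, so f(s)^2 = 25*exp(3*s/2)/9. Integrate:
  int_0^t (25*exp(3*s/2)/9) ds = 50*exp(3*t/2)/27 - 50/27.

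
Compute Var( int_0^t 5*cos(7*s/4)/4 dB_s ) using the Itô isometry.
Var = 25*t/32 + 25*sin(7*t/2)/112

The Itô integral of a deterministic integrand f(s) has mean 0 because each increment f(s) * (B_{s+ds} - B_s) has mean 0. By the Itô isometry:
  Var( int_0^t f(s) dB_s ) = E[ (int_0^t f(s) dB_s)^2 ] = int_0^t f(s)^2 ds.
Here f(s) = 5*cos(7*s/4)/4, so f(s)^2 = 25*cos(7*s/4)^2/16. Integrate:
  int_0^t (25*cos(7*s/4)^2/16) ds = 25*t/32 + 25*sin(7*t/2)/112.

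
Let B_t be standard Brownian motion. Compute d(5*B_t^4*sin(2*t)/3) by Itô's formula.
d(5*B_t^4*sin(2*t)/3) = (10*B_t^2*(B_t^2*cos(2*t) + 3*sin(2*t))/3) dt + (20*B_t^3*sin(2*t)/3) dB_t

Itô's formula for f(t, x): d f(t, B_t) = (f_t + (1/2) f_xx) dt + f_x dB_t. Compute partials of f(t, x) = 5*x^4*sin(2*t)/3:
  f_t(t,x)  = 10*x^4*cos(2*t)/3
  f_x(t,x)  = 20*x^3*sin(2*t)/3
  f_xx(t,x) = 20*x^2*sin(2*t)
Assemble drift = f_t + (1/2) f_xx = 10*x^2*(x^2*cos(2*t) + 3*sin(2*t))/3 and diffusion = f_x = 20*x^3*sin(2*t)/3. Substituting x = B_t:
  d(5*B_t^4*sin(2*t)/3) = (10*B_t^2*(B_t^2*cos(2*t) + 3*sin(2*t))/3) dt + (20*B_t^3*sin(2*t)/3) dB_t.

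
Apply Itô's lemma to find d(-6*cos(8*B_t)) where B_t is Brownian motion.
d(-6*cos(8*B_t)) = (192*cos(8*B_t)) dt + (48*sin(8*B_t)) dB_t

Itô's formula for f(B_t) gives d f(B_t) = f'(B_t) dB_t + (1/2) f''(B_t) dt. Compute derivatives of f(x) = -6*cos(8*x):
  f'(x)  = 48*sin(8*x)
  f''(x) = 384*cos(8*x)
Substitute x = B_t and multiply the f'' term by 1/2:
  drift     = (1/2) * (384*cos(8*x)) evaluated at B_t = 192*cos(8*B_t)
  diffusion = (48*sin(8*x)) evaluated at B_t = 48*sin(8*B_t)
Therefore d(-6*cos(8*B_t)) = (192*cos(8*B_t)) dt + (48*sin(8*B_t)) dB_t.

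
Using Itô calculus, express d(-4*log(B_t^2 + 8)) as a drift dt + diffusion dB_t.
d(-4*log(B_t^2 + 8)) = (4*(B_t^2 - 8)/(B_t^2 + 8)^2) dt + (-8*B_t/(B_t^2 + 8)) dB_t

Itô's formula for f(B_t) gives d f(B_t) = f'(B_t) dB_t + (1/2) f''(B_t) dt. Compute derivatives of f(x) = -4*log(x^2 + 8):
  f'(x)  = -8*x/(x^2 + 8)
  f''(x) = 8*(x^2 - 8)/(x^2 + 8)^2
Substitute x = B_t and multiply the f'' term by 1/2:
  drift     = (1/2) * (8*(x^2 - 8)/(x^2 + 8)^2) evaluated at B_t = 4*(B_t^2 - 8)/(B_t^2 + 8)^2
  diffusion = (-8*x/(x^2 + 8)) evaluated at B_t = -8*B_t/(B_t^2 + 8)
Therefore d(-4*log(B_t^2 + 8)) = (4*(B_t^2 - 8)/(B_t^2 + 8)^2) dt + (-8*B_t/(B_t^2 + 8)) dB_t.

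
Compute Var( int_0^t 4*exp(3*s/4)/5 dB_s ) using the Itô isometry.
Var = 32*exp(3*t/2)/75 - 32/75

The Itô integral of a deterministic integrand f(s) has mean 0 because each increment f(s) * (B_{s+ds} - B_s) has mean 0. By the Itô isometry:
  Var( int_0^t f(s) dB_s ) = E[ (int_0^t f(s) dB_s)^2 ] = int_0^t f(s)^2 ds.
Here f(s) = 4*exp(3*s/4)/5, so f(s)^2 = 16*exp(3*s/2)/25. Integrate:
  int_0^t (16*exp(3*s/2)/25) ds = 32*exp(3*t/2)/75 - 32/75.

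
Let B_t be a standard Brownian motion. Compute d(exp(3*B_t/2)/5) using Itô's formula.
d(exp(3*B_t/2)/5) = (9*exp(3*B_t/2)/40) dt + (3*exp(3*B_t/2)/10) dB_t

Itô's formula for f(B_t) gives d f(B_t) = f'(B_t) dB_t + (1/2) f''(B_t) dt. Compute derivatives of f(x) = exp(3*x/2)/5:
  f'(x)  = 3*exp(3*x/2)/10
  f''(x) = 9*exp(3*x/2)/20
Substitute x = B_t and multiply the f'' term by 1/2:
  drift     = (1/2) * (9*exp(3*x/2)/20) evaluated at B_t = 9*exp(3*B_t/2)/40
  diffusion = (3*exp(3*x/2)/10) evaluated at B_t = 3*exp(3*B_t/2)/10
Therefore d(exp(3*B_t/2)/5) = (9*exp(3*B_t/2)/40) dt + (3*exp(3*B_t/2)/10) dB_t.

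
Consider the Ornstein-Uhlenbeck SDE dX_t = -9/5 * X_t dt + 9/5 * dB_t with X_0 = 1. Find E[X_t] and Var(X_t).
E[X_t] = exp(-9*t/5); Var(X_t) = 9/10 - 9*exp(-18*t/5)/10

The OU SDE dX = -theta X dt + sigma dB admits the integrating factor exp(theta t): d(exp(theta t) X_t) = sigma exp(theta t) dB_t. Integrating from 0 to t:
  X_t = x_0 * exp(-theta t) + sigma * int_0^t exp(-theta (t-s)) dB_s.
The Itô integral has mean 0 and (by the Itô isometry) variance sigma^2 * int_0^t exp(-2 theta (t - s)) ds = sigma^2 * (1 - exp(-2 theta t)) / (2 theta).
With theta = 9/5, sigma = 9/5, x_0 = 1:
  E[X_t] = 1 * exp(-9/5 t) = exp(-9*t/5)
  Var(X_t) = (9/5)^2 * (1 - exp(-2*9/5 t)) / (2 * 9/5) = 9/10 - 9*exp(-18*t/5)/10.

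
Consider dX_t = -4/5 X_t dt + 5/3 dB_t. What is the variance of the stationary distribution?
lim Var(X_t) = 125/72

The OU SDE dX = -theta X dt + sigma dB admits the integrating factor exp(theta t): d(exp(theta t) X_t) = sigma exp(theta t) dB_t. Integrating from 0 to t gives X_t = x_0 * exp(-theta t) + sigma * int_0^t exp(-theta (t-s)) dB_s for any initial x_0. The Itô integral has variance (by the Itô isometry) sigma^2 * int_0^t exp(-2 theta (t - s)) ds = sigma^2 * (1 - exp(-2 theta t)) / (2 theta), independent of x_0.
With theta = 4/5, sigma = 5/3:
  Var(X_t) = (5/3)^2 * (1 - exp(-2*4/5 t)) / (2 * 4/5) = 125/72 - 125*exp(-8*t/5)/72.
As t -> infinity, exp(-2*4/5 t) -> 0, so the stationary variance is sigma^2 / (2 theta) = 125/72.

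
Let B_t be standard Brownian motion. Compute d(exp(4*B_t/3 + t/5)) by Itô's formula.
d(exp(4*B_t/3 + t/5)) = (49*exp(4*B_t/3 + t/5)/45) dt + (4*exp(4*B_t/3 + t/5)/3) dB_t

Itô's formula for f(t, x): d f(t, B_t) = (f_t + (1/2) f_xx) dt + f_x dB_t. Compute partials of f(t, x) = exp(t/5 + 4*x/3):
  f_t(t,x)  = exp(t/5 + 4*x/3)/5
  f_x(t,x)  = 4*exp(t/5 + 4*x/3)/3
  f_xx(t,x) = 16*exp(t/5 + 4*x/3)/9
Assemble drift = f_t + (1/2) f_xx = 49*exp(t/5 + 4*x/3)/45 and diffusion = f_x = 4*exp(t/5 + 4*x/3)/3. Substituting x = B_t:
  d(exp(4*B_t/3 + t/5)) = (49*exp(4*B_t/3 + t/5)/45) dt + (4*exp(4*B_t/3 + t/5)/3) dB_t.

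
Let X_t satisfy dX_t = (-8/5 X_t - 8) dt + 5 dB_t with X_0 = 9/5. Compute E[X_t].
E[X_t] = -5 + 34*exp(-8*t/5)/5

Taking expectations and using E[dB_t] = 0, the mean m(t) = E[X_t] satisfies the ODE m'(t) = a m(t) + b with m(0) = x_0. With a = -8/5, b = -8, x_0 = 9/5, the solution is
  m(t) = x_0 * exp(a t) + (b/a) * (exp(a t) - 1)
       = (9/5) * exp((-8/5) t) + ((-8)/(-8/5)) * (exp((-8/5) t) - 1)
       = -5 + 34*exp(-8*t/5)/5.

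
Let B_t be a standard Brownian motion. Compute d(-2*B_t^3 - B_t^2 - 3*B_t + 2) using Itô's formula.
d(-2*B_t^3 - B_t^2 - 3*B_t + 2) = (-6*B_t - 1) dt + (-6*B_t^2 - 2*B_t - 3) dB_t

Itô's formula for f(B_t) gives d f(B_t) = f'(B_t) dB_t + (1/2) f''(B_t) dt. Compute derivatives of f(x) = -2*x^3 - x^2 - 3*x + 2:
  f'(x)  = -6*x^2 - 2*x - 3
  f''(x) = -12*x - 2
Substitute x = B_t and multiply the f'' term by 1/2:
  drift     = (1/2) * (-12*x - 2) evaluated at B_t = -6*B_t - 1
  diffusion = (-6*x^2 - 2*x - 3) evaluated at B_t = -6*B_t^2 - 2*B_t - 3
Therefore d(-2*B_t^3 - B_t^2 - 3*B_t + 2) = (-6*B_t - 1) dt + (-6*B_t^2 - 2*B_t - 3) dB_t.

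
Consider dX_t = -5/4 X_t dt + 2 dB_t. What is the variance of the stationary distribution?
lim Var(X_t) = 8/5

The OU SDE dX = -theta X dt + sigma dB admits the integrating factor exp(theta t): d(exp(theta t) X_t) = sigma exp(theta t) dB_t. Integrating from 0 to t gives X_t = x_0 * exp(-theta t) + sigma * int_0^t exp(-theta (t-s)) dB_s for any initial x_0. The Itô integral has variance (by the Itô isometry) sigma^2 * int_0^t exp(-2 theta (t - s)) ds = sigma^2 * (1 - exp(-2 theta t)) / (2 theta), independent of x_0.
With theta = 5/4, sigma = 2:
  Var(X_t) = (2)^2 * (1 - exp(-2*5/4 t)) / (2 * 5/4) = 8/5 - 8*exp(-5*t/2)/5.
As t -> infinity, exp(-2*5/4 t) -> 0, so the stationary variance is sigma^2 / (2 theta) = 8/5.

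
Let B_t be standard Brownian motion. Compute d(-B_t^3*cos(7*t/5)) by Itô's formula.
d(-B_t^3*cos(7*t/5)) = (B_t*(7*B_t^2*sin(7*t/5) - 15*cos(7*t/5))/5) dt + (-3*B_t^2*cos(7*t/5)) dB_t

Itô's formula for f(t, x): d f(t, B_t) = (f_t + (1/2) f_xx) dt + f_x dB_t. Compute partials of f(t, x) = -x^3*cos(7*t/5):
  f_t(t,x)  = 7*x^3*sin(7*t/5)/5
  f_x(t,x)  = -3*x^2*cos(7*t/5)
  f_xx(t,x) = -6*x*cos(7*t/5)
Assemble drift = f_t + (1/2) f_xx = x*(7*x^2*sin(7*t/5) - 15*cos(7*t/5))/5 and diffusion = f_x = -3*x^2*cos(7*t/5). Substituting x = B_t:
  d(-B_t^3*cos(7*t/5)) = (B_t*(7*B_t^2*sin(7*t/5) - 15*cos(7*t/5))/5) dt + (-3*B_t^2*cos(7*t/5)) dB_t.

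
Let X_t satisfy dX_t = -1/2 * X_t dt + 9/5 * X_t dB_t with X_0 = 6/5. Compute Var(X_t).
Var(X_t) = (36*exp(81*t/25) - 36)*exp(-t)/25

For GBM dX = mu X dt + sigma X dB with X_0 = x_0, apply Itô to Y = log X: dY = (mu - sigma^2/2) dt + sigma dB, so Y_t = log(x_0) + (mu - sigma^2/2) t + sigma B_t and hence X_t = x_0 * exp((mu - sigma^2/2) t + sigma B_t).
With mu = -1/2, sigma = 9/5, x_0 = 6/5, this gives:
  X_t = 6/5 * exp((-53/25) * t + (9/5) * B_t).
Since sigma*B_t ~ Normal(0, sigma^2 t), E[exp(sigma*B_t)] = exp(sigma^2 t / 2); so E[X_t] = x_0 * exp((mu - sigma^2/2) t) * exp(sigma^2 t / 2) = x_0 * exp(mu t) = 6*exp(-t/2)/5.
Var(X_t) = E[X_t^2] - (E[X_t])^2 = x_0^2 * exp(2 mu t) * (exp(sigma^2 t) - 1) = (36*exp(81*t/25) - 36)*exp(-t)/25.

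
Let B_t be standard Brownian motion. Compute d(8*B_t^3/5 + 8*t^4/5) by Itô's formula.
d(8*B_t^3/5 + 8*t^4/5) = (24*B_t/5 + 32*t^3/5) dt + (24*B_t^2/5) dB_t

Itô's formula for f(t, x): d f(t, B_t) = (f_t + (1/2) f_xx) dt + f_x dB_t. Compute partials of f(t, x) = 8*t^4/5 + 8*x^3/5:
  f_t(t,x)  = 32*t^3/5
  f_x(t,x)  = 24*x^2/5
  f_xx(t,x) = 48*x/5
Assemble drift = f_t + (1/2) f_xx = 32*t^3/5 + 24*x/5 and diffusion = f_x = 24*x^2/5. Substituting x = B_t:
  d(8*B_t^3/5 + 8*t^4/5) = (24*B_t/5 + 32*t^3/5) dt + (24*B_t^2/5) dB_t.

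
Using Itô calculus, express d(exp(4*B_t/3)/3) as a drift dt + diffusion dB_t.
d(exp(4*B_t/3)/3) = (8*exp(4*B_t/3)/27) dt + (4*exp(4*B_t/3)/9) dB_t

Itô's formula for f(B_t) gives d f(B_t) = f'(B_t) dB_t + (1/2) f''(B_t) dt. Compute derivatives of f(x) = exp(4*x/3)/3:
  f'(x)  = 4*exp(4*x/3)/9
  f''(x) = 16*exp(4*x/3)/27
Substitute x = B_t and multiply the f'' term by 1/2:
  drift     = (1/2) * (16*exp(4*x/3)/27) evaluated at B_t = 8*exp(4*B_t/3)/27
  diffusion = (4*exp(4*x/3)/9) evaluated at B_t = 4*exp(4*B_t/3)/9
Therefore d(exp(4*B_t/3)/3) = (8*exp(4*B_t/3)/27) dt + (4*exp(4*B_t/3)/9) dB_t.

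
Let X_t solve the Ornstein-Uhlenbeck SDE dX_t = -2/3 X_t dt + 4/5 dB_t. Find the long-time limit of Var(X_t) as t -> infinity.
lim Var(X_t) = 12/25

The OU SDE dX = -theta X dt + sigma dB admits the integrating factor exp(theta t): d(exp(theta t) X_t) = sigma exp(theta t) dB_t. Integrating from 0 to t gives X_t = x_0 * exp(-theta t) + sigma * int_0^t exp(-theta (t-s)) dB_s for any initial x_0. The Itô integral has variance (by the Itô isometry) sigma^2 * int_0^t exp(-2 theta (t - s)) ds = sigma^2 * (1 - exp(-2 theta t)) / (2 theta), independent of x_0.
With theta = 2/3, sigma = 4/5:
  Var(X_t) = (4/5)^2 * (1 - exp(-2*2/3 t)) / (2 * 2/3) = 12/25 - 12*exp(-4*t/3)/25.
As t -> infinity, exp(-2*2/3 t) -> 0, so the stationary variance is sigma^2 / (2 theta) = 12/25.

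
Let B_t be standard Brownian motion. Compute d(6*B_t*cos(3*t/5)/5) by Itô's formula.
d(6*B_t*cos(3*t/5)/5) = (-18*B_t*sin(3*t/5)/25) dt + (6*cos(3*t/5)/5) dB_t

Itô's formula for f(t, x): d f(t, B_t) = (f_t + (1/2) f_xx) dt + f_x dB_t. Compute partials of f(t, x) = 6*x*cos(3*t/5)/5:
  f_t(t,x)  = -18*x*sin(3*t/5)/25
  f_x(t,x)  = 6*cos(3*t/5)/5
  f_xx(t,x) = 0
Assemble drift = f_t + (1/2) f_xx = -18*x*sin(3*t/5)/25 and diffusion = f_x = 6*cos(3*t/5)/5. Substituting x = B_t:
  d(6*B_t*cos(3*t/5)/5) = (-18*B_t*sin(3*t/5)/25) dt + (6*cos(3*t/5)/5) dB_t.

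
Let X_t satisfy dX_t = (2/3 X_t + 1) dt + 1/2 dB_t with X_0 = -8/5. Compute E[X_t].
E[X_t] = -exp(2*t/3)/10 - 3/2

Taking expectations and using E[dB_t] = 0, the mean m(t) = E[X_t] satisfies the ODE m'(t) = a m(t) + b with m(0) = x_0. With a = 2/3, b = 1, x_0 = -8/5, the solution is
  m(t) = x_0 * exp(a t) + (b/a) * (exp(a t) - 1)
       = (-8/5) * exp((2/3) t) + (1/(2/3)) * (exp((2/3) t) - 1)
       = -exp(2*t/3)/10 - 3/2.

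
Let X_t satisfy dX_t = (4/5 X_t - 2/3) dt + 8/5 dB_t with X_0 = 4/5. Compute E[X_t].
E[X_t] = 5/6 - exp(4*t/5)/30

Taking expectations and using E[dB_t] = 0, the mean m(t) = E[X_t] satisfies the ODE m'(t) = a m(t) + b with m(0) = x_0. With a = 4/5, b = -2/3, x_0 = 4/5, the solution is
  m(t) = x_0 * exp(a t) + (b/a) * (exp(a t) - 1)
       = (4/5) * exp((4/5) t) + ((-2/3)/(4/5)) * (exp((4/5) t) - 1)
       = 5/6 - exp(4*t/5)/30.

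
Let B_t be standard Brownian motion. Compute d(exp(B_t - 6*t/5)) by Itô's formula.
d(exp(B_t - 6*t/5)) = (-7*exp(B_t - 6*t/5)/10) dt + (exp(B_t - 6*t/5)) dB_t

Itô's formula for f(t, x): d f(t, B_t) = (f_t + (1/2) f_xx) dt + f_x dB_t. Compute partials of f(t, x) = exp(-6*t/5 + x):
  f_t(t,x)  = -6*exp(-6*t/5 + x)/5
  f_x(t,x)  = exp(-6*t/5 + x)
  f_xx(t,x) = exp(-6*t/5 + x)
Assemble drift = f_t + (1/2) f_xx = -7*exp(-6*t/5 + x)/10 and diffusion = f_x = exp(-6*t/5 + x). Substituting x = B_t:
  d(exp(B_t - 6*t/5)) = (-7*exp(B_t - 6*t/5)/10) dt + (exp(B_t - 6*t/5)) dB_t.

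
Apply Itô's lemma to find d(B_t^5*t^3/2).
d(B_t^5*t^3/2) = (B_t^3*t^2*(3*B_t^2 + 10*t)/2) dt + (5*B_t^4*t^3/2) dB_t

Itô's formula for f(t, x): d f(t, B_t) = (f_t + (1/2) f_xx) dt + f_x dB_t. Compute partials of f(t, x) = t^3*x^5/2:
  f_t(t,x)  = 3*t^2*x^5/2
  f_x(t,x)  = 5*t^3*x^4/2
  f_xx(t,x) = 10*t^3*x^3
Assemble drift = f_t + (1/2) f_xx = t^2*x^3*(10*t + 3*x^2)/2 and diffusion = f_x = 5*t^3*x^4/2. Substituting x = B_t:
  d(B_t^5*t^3/2) = (B_t^3*t^2*(3*B_t^2 + 10*t)/2) dt + (5*B_t^4*t^3/2) dB_t.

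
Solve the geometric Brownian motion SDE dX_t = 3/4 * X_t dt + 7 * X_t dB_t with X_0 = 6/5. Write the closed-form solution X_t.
X_t = 6/5 * exp((-95/4) * t + (7) * B_t)

For GBM dX = mu X dt + sigma X dB with X_0 = x_0, apply Itô to Y = log X: dY = (mu - sigma^2/2) dt + sigma dB, so Y_t = log(x_0) + (mu - sigma^2/2) t + sigma B_t and hence X_t = x_0 * exp((mu - sigma^2/2) t + sigma B_t).
With mu = 3/4, sigma = 7, x_0 = 6/5, this gives:
  X_t = 6/5 * exp((-95/4) * t + (7) * B_t).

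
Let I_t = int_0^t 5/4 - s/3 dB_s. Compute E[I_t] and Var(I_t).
E[I_t] = 0; Var(I_t) = t*(16*t^2 - 180*t + 675)/432

The Itô integral of a deterministic integrand f(s) has mean 0 because each increment f(s) * (B_{s+ds} - B_s) has mean 0. By the Itô isometry:
  Var( int_0^t f(s) dB_s ) = E[ (int_0^t f(s) dB_s)^2 ] = int_0^t f(s)^2 ds.
Here f(s) = 5/4 - s/3, so f(s)^2 = (4*s - 15)^2/144. Integrate:
  int_0^t ((4*s - 15)^2/144) ds = t*(16*t^2 - 180*t + 675)/432.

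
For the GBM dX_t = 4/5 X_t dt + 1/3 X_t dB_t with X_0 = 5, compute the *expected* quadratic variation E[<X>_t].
E[<X>_t] = 125*exp(77*t/45)/77 - 125/77

<X>_t = int_0^t ((1/3) * X_s)^2 ds. Taking expectation inside the integral: E[<X>_t] = (1/3)^2 * int_0^t E[X_s^2] ds. For GBM, E[X_s^2] = x_0^2 * exp((2 mu + sigma^2) s). Integrating:
  E[<X>_t] = (1/3)^2 * 5^2 * (exp((2*(4/5) + (1/3)^2) t) - 1) / (2*(4/5) + (1/3)^2)
           = (1/3)^2 * 5^2 * (exp((77/45) t) - 1) / (77/45) = 125*exp(77*t/45)/77 - 125/77.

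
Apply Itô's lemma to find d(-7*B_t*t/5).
d(-7*B_t*t/5) = (-7*B_t/5) dt + (-7*t/5) dB_t

Itô's formula for f(t, x): d f(t, B_t) = (f_t + (1/2) f_xx) dt + f_x dB_t. Compute partials of f(t, x) = -7*t*x/5:
  f_t(t,x)  = -7*x/5
  f_x(t,x)  = -7*t/5
  f_xx(t,x) = 0
Assemble drift = f_t + (1/2) f_xx = -7*x/5 and diffusion = f_x = -7*t/5. Substituting x = B_t:
  d(-7*B_t*t/5) = (-7*B_t/5) dt + (-7*t/5) dB_t.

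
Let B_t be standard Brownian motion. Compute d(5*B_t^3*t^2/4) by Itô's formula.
d(5*B_t^3*t^2/4) = (5*B_t*t*(2*B_t^2 + 3*t)/4) dt + (15*B_t^2*t^2/4) dB_t

Itô's formula for f(t, x): d f(t, B_t) = (f_t + (1/2) f_xx) dt + f_x dB_t. Compute partials of f(t, x) = 5*t^2*x^3/4:
  f_t(t,x)  = 5*t*x^3/2
  f_x(t,x)  = 15*t^2*x^2/4
  f_xx(t,x) = 15*t^2*x/2
Assemble drift = f_t + (1/2) f_xx = 5*t*x*(3*t + 2*x^2)/4 and diffusion = f_x = 15*t^2*x^2/4. Substituting x = B_t:
  d(5*B_t^3*t^2/4) = (5*B_t*t*(2*B_t^2 + 3*t)/4) dt + (15*B_t^2*t^2/4) dB_t.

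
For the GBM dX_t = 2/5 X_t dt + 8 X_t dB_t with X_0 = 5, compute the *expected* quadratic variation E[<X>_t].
E[<X>_t] = 2000*exp(324*t/5)/81 - 2000/81

<X>_t = int_0^t (8 * X_s)^2 ds. Taking expectation inside the integral: E[<X>_t] = 8^2 * int_0^t E[X_s^2] ds. For GBM, E[X_s^2] = x_0^2 * exp((2 mu + sigma^2) s). Integrating:
  E[<X>_t] = 8^2 * 5^2 * (exp((2*(2/5) + 8^2) t) - 1) / (2*(2/5) + 8^2)
           = 8^2 * 5^2 * (exp((324/5) t) - 1) / (324/5) = 2000*exp(324*t/5)/81 - 2000/81.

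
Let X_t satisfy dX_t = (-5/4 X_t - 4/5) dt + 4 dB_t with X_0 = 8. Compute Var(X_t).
Var(X_t) = 32/5 - 32*exp(-5*t/2)/5

The variance V(t) = Var(X_t) satisfies V'(t) = 2 a V(t) + c^2 with V(0) = 0 (drift coefficient is linear in X, diffusion is constant). With a = -5/4, c = 4, the solution is
  V(t) = (c^2 / (2 a)) * (exp(2 a t) - 1)
       = (4^2 / (2*(-5/4))) * (exp((-5/2) t) - 1)
       = 32/5 - 32*exp(-5*t/2)/5.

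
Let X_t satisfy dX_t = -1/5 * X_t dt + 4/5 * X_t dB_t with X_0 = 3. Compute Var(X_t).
Var(X_t) = (9*exp(16*t/25) - 9)*exp(-2*t/5)

For GBM dX = mu X dt + sigma X dB with X_0 = x_0, apply Itô to Y = log X: dY = (mu - sigma^2/2) dt + sigma dB, so Y_t = log(x_0) + (mu - sigma^2/2) t + sigma B_t and hence X_t = x_0 * exp((mu - sigma^2/2) t + sigma B_t).
With mu = -1/5, sigma = 4/5, x_0 = 3, this gives:
  X_t = 3 * exp((-13/25) * t + (4/5) * B_t).
Since sigma*B_t ~ Normal(0, sigma^2 t), E[exp(sigma*B_t)] = exp(sigma^2 t / 2); so E[X_t] = x_0 * exp((mu - sigma^2/2) t) * exp(sigma^2 t / 2) = x_0 * exp(mu t) = 3*exp(-t/5).
Var(X_t) = E[X_t^2] - (E[X_t])^2 = x_0^2 * exp(2 mu t) * (exp(sigma^2 t) - 1) = (9*exp(16*t/25) - 9)*exp(-2*t/5).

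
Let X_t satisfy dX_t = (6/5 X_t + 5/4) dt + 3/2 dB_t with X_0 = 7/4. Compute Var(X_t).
Var(X_t) = 15*exp(12*t/5)/16 - 15/16

The variance V(t) = Var(X_t) satisfies V'(t) = 2 a V(t) + c^2 with V(0) = 0 (drift coefficient is linear in X, diffusion is constant). With a = 6/5, c = 3/2, the solution is
  V(t) = (c^2 / (2 a)) * (exp(2 a t) - 1)
       = ((3/2)^2 / (2*(6/5))) * (exp((12/5) t) - 1)
       = 15*exp(12*t/5)/16 - 15/16.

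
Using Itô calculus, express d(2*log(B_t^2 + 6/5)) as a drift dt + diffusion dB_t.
d(2*log(B_t^2 + 6/5)) = (10*(6 - 5*B_t^2)/(5*B_t^2 + 6)^2) dt + (20*B_t/(5*B_t^2 + 6)) dB_t

Itô's formula for f(B_t) gives d f(B_t) = f'(B_t) dB_t + (1/2) f''(B_t) dt. Compute derivatives of f(x) = 2*log(x^2 + 6/5):
  f'(x)  = 20*x/(5*x^2 + 6)
  f''(x) = 20*(6 - 5*x^2)/(5*x^2 + 6)^2
Substitute x = B_t and multiply the f'' term by 1/2:
  drift     = (1/2) * (20*(6 - 5*x^2)/(5*x^2 + 6)^2) evaluated at B_t = 10*(6 - 5*B_t^2)/(5*B_t^2 + 6)^2
  diffusion = (20*x/(5*x^2 + 6)) evaluated at B_t = 20*B_t/(5*B_t^2 + 6)
Therefore d(2*log(B_t^2 + 6/5)) = (10*(6 - 5*B_t^2)/(5*B_t^2 + 6)^2) dt + (20*B_t/(5*B_t^2 + 6)) dB_t.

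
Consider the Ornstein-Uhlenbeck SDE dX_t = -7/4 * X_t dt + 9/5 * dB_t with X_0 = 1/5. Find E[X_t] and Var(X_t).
E[X_t] = exp(-7*t/4)/5; Var(X_t) = 162/175 - 162*exp(-7*t/2)/175

The OU SDE dX = -theta X dt + sigma dB admits the integrating factor exp(theta t): d(exp(theta t) X_t) = sigma exp(theta t) dB_t. Integrating from 0 to t:
  X_t = x_0 * exp(-theta t) + sigma * int_0^t exp(-theta (t-s)) dB_s.
The Itô integral has mean 0 and (by the Itô isometry) variance sigma^2 * int_0^t exp(-2 theta (t - s)) ds = sigma^2 * (1 - exp(-2 theta t)) / (2 theta).
With theta = 7/4, sigma = 9/5, x_0 = 1/5:
  E[X_t] = 1/5 * exp(-7/4 t) = exp(-7*t/4)/5
  Var(X_t) = (9/5)^2 * (1 - exp(-2*7/4 t)) / (2 * 7/4) = 162/175 - 162*exp(-7*t/2)/175.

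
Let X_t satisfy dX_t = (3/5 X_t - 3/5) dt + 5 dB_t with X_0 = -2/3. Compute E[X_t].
E[X_t] = 1 - 5*exp(3*t/5)/3

Taking expectations and using E[dB_t] = 0, the mean m(t) = E[X_t] satisfies the ODE m'(t) = a m(t) + b with m(0) = x_0. With a = 3/5, b = -3/5, x_0 = -2/3, the solution is
  m(t) = x_0 * exp(a t) + (b/a) * (exp(a t) - 1)
       = (-2/3) * exp((3/5) t) + ((-3/5)/(3/5)) * (exp((3/5) t) - 1)
       = 1 - 5*exp(3*t/5)/3.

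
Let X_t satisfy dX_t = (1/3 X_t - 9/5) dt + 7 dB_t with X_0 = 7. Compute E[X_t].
E[X_t] = 8*exp(t/3)/5 + 27/5

Taking expectations and using E[dB_t] = 0, the mean m(t) = E[X_t] satisfies the ODE m'(t) = a m(t) + b with m(0) = x_0. With a = 1/3, b = -9/5, x_0 = 7, the solution is
  m(t) = x_0 * exp(a t) + (b/a) * (exp(a t) - 1)
       = 7 * exp((1/3) t) + ((-9/5)/(1/3)) * (exp((1/3) t) - 1)
       = 8*exp(t/3)/5 + 27/5.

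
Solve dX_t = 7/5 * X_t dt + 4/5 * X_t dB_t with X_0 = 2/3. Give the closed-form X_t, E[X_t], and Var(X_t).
X_t = 2/3 * exp((27/25) t + (4/5) B_t); E[X_t] = 2*exp(7*t/5)/3; Var(X_t) = 4*(exp(16*t/25) - 1)*exp(14*t/5)/9

For GBM dX = mu X dt + sigma X dB with X_0 = x_0, apply Itô to Y = log X: dY = (mu - sigma^2/2) dt + sigma dB, so Y_t = log(x_0) + (mu - sigma^2/2) t + sigma B_t and hence X_t = x_0 * exp((mu - sigma^2/2) t + sigma B_t).
With mu = 7/5, sigma = 4/5, x_0 = 2/3, this gives:
  X_t = 2/3 * exp((27/25) * t + (4/5) * B_t).
Since sigma*B_t ~ Normal(0, sigma^2 t), E[exp(sigma*B_t)] = exp(sigma^2 t / 2); so E[X_t] = x_0 * exp((mu - sigma^2/2) t) * exp(sigma^2 t / 2) = x_0 * exp(mu t) = 2*exp(7*t/5)/3.
Var(X_t) = E[X_t^2] - (E[X_t])^2 = x_0^2 * exp(2 mu t) * (exp(sigma^2 t) - 1) = 4*(exp(16*t/25) - 1)*exp(14*t/5)/9.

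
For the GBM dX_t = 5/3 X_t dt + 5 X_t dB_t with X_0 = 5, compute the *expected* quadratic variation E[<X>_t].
E[<X>_t] = 375*exp(85*t/3)/17 - 375/17

<X>_t = int_0^t (5 * X_s)^2 ds. Taking expectation inside the integral: E[<X>_t] = 5^2 * int_0^t E[X_s^2] ds. For GBM, E[X_s^2] = x_0^2 * exp((2 mu + sigma^2) s). Integrating:
  E[<X>_t] = 5^2 * 5^2 * (exp((2*(5/3) + 5^2) t) - 1) / (2*(5/3) + 5^2)
           = 5^2 * 5^2 * (exp((85/3) t) - 1) / (85/3) = 375*exp(85*t/3)/17 - 375/17.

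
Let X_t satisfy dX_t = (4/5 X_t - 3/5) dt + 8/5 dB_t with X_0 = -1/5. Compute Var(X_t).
Var(X_t) = 8*exp(8*t/5)/5 - 8/5

The variance V(t) = Var(X_t) satisfies V'(t) = 2 a V(t) + c^2 with V(0) = 0 (drift coefficient is linear in X, diffusion is constant). With a = 4/5, c = 8/5, the solution is
  V(t) = (c^2 / (2 a)) * (exp(2 a t) - 1)
       = ((8/5)^2 / (2*(4/5))) * (exp((8/5) t) - 1)
       = 8*exp(8*t/5)/5 - 8/5.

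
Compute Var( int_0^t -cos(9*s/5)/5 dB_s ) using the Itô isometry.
Var = t/50 + sin(18*t/5)/180

The Itô integral of a deterministic integrand f(s) has mean 0 because each increment f(s) * (B_{s+ds} - B_s) has mean 0. By the Itô isometry:
  Var( int_0^t f(s) dB_s ) = E[ (int_0^t f(s) dB_s)^2 ] = int_0^t f(s)^2 ds.
Here f(s) = -cos(9*s/5)/5, so f(s)^2 = cos(9*s/5)^2/25. Integrate:
  int_0^t (cos(9*s/5)^2/25) ds = t/50 + sin(18*t/5)/180.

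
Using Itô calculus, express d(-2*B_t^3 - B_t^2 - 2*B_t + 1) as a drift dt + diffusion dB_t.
d(-2*B_t^3 - B_t^2 - 2*B_t + 1) = (-6*B_t - 1) dt + (-6*B_t^2 - 2*B_t - 2) dB_t

Itô's formula for f(B_t) gives d f(B_t) = f'(B_t) dB_t + (1/2) f''(B_t) dt. Compute derivatives of f(x) = -2*x^3 - x^2 - 2*x + 1:
  f'(x)  = -6*x^2 - 2*x - 2
  f''(x) = -12*x - 2
Substitute x = B_t and multiply the f'' term by 1/2:
  drift     = (1/2) * (-12*x - 2) evaluated at B_t = -6*B_t - 1
  diffusion = (-6*x^2 - 2*x - 2) evaluated at B_t = -6*B_t^2 - 2*B_t - 2
Therefore d(-2*B_t^3 - B_t^2 - 2*B_t + 1) = (-6*B_t - 1) dt + (-6*B_t^2 - 2*B_t - 2) dB_t.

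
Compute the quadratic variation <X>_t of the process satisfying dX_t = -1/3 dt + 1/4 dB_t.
<X>_t = t/16

For an Itô process dX_t = a(t) dt + b(t) dB_t, the quadratic variation is <X>_t = int_0^t b(s)^2 ds (the drift term does not contribute). Here b(s) = 1/4, so
  b(s)^2 = 1/16.
Integrating from 0 to t:
  <X>_t = int_0^t (1/16) ds = t/16.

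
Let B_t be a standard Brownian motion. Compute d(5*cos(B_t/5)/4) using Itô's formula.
d(5*cos(B_t/5)/4) = (-cos(B_t/5)/40) dt + (-sin(B_t/5)/4) dB_t

Itô's formula for f(B_t) gives d f(B_t) = f'(B_t) dB_t + (1/2) f''(B_t) dt. Compute derivatives of f(x) = 5*cos(x/5)/4:
  f'(x)  = -sin(x/5)/4
  f''(x) = -cos(x/5)/20
Substitute x = B_t and multiply the f'' term by 1/2:
  drift     = (1/2) * (-cos(x/5)/20) evaluated at B_t = -cos(B_t/5)/40
  diffusion = (-sin(x/5)/4) evaluated at B_t = -sin(B_t/5)/4
Therefore d(5*cos(B_t/5)/4) = (-cos(B_t/5)/40) dt + (-sin(B_t/5)/4) dB_t.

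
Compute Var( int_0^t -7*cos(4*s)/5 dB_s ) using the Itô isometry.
Var = 49*t/50 + 49*sin(4*t)*cos(4*t)/200

The Itô integral of a deterministic integrand f(s) has mean 0 because each increment f(s) * (B_{s+ds} - B_s) has mean 0. By the Itô isometry:
  Var( int_0^t f(s) dB_s ) = E[ (int_0^t f(s) dB_s)^2 ] = int_0^t f(s)^2 ds.
Here f(s) = -7*cos(4*s)/5, so f(s)^2 = 49*cos(4*s)^2/25. Integrate:
  int_0^t (49*cos(4*s)^2/25) ds = 49*t/50 + 49*sin(4*t)*cos(4*t)/200.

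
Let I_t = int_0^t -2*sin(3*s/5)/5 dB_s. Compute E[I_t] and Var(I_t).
E[I_t] = 0; Var(I_t) = 2*t/25 - sin(6*t/5)/15

The Itô integral of a deterministic integrand f(s) has mean 0 because each increment f(s) * (B_{s+ds} - B_s) has mean 0. By the Itô isometry:
  Var( int_0^t f(s) dB_s ) = E[ (int_0^t f(s) dB_s)^2 ] = int_0^t f(s)^2 ds.
Here f(s) = -2*sin(3*s/5)/5, so f(s)^2 = 4*sin(3*s/5)^2/25. Integrate:
  int_0^t (4*sin(3*s/5)^2/25) ds = 2*t/25 - sin(6*t/5)/15.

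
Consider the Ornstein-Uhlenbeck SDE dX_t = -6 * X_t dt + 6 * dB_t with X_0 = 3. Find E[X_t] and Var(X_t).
E[X_t] = 3*exp(-6*t); Var(X_t) = 3 - 3*exp(-12*t)

The OU SDE dX = -theta X dt + sigma dB admits the integrating factor exp(theta t): d(exp(theta t) X_t) = sigma exp(theta t) dB_t. Integrating from 0 to t:
  X_t = x_0 * exp(-theta t) + sigma * int_0^t exp(-theta (t-s)) dB_s.
The Itô integral has mean 0 and (by the Itô isometry) variance sigma^2 * int_0^t exp(-2 theta (t - s)) ds = sigma^2 * (1 - exp(-2 theta t)) / (2 theta).
With theta = 6, sigma = 6, x_0 = 3:
  E[X_t] = 3 * exp(-6 t) = 3*exp(-6*t)
  Var(X_t) = (6)^2 * (1 - exp(-2*6 t)) / (2 * 6) = 3 - 3*exp(-12*t).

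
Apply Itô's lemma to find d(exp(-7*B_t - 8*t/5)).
d(exp(-7*B_t - 8*t/5)) = (229*exp(-7*B_t - 8*t/5)/10) dt + (-7*exp(-7*B_t - 8*t/5)) dB_t

Itô's formula for f(t, x): d f(t, B_t) = (f_t + (1/2) f_xx) dt + f_x dB_t. Compute partials of f(t, x) = exp(-8*t/5 - 7*x):
  f_t(t,x)  = -8*exp(-8*t/5 - 7*x)/5
  f_x(t,x)  = -7*exp(-8*t/5 - 7*x)
  f_xx(t,x) = 49*exp(-8*t/5 - 7*x)
Assemble drift = f_t + (1/2) f_xx = 229*exp(-8*t/5 - 7*x)/10 and diffusion = f_x = -7*exp(-8*t/5 - 7*x). Substituting x = B_t:
  d(exp(-7*B_t - 8*t/5)) = (229*exp(-7*B_t - 8*t/5)/10) dt + (-7*exp(-7*B_t - 8*t/5)) dB_t.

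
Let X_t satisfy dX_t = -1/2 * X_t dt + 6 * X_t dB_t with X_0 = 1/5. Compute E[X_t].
E[X_t] = exp(-t/2)/5

For GBM dX = mu X dt + sigma X dB with X_0 = x_0, apply Itô to Y = log X: dY = (mu - sigma^2/2) dt + sigma dB, so Y_t = log(x_0) + (mu - sigma^2/2) t + sigma B_t and hence X_t = x_0 * exp((mu - sigma^2/2) t + sigma B_t).
With mu = -1/2, sigma = 6, x_0 = 1/5, this gives:
  X_t = 1/5 * exp((-37/2) * t + (6) * B_t).
Since sigma*B_t ~ Normal(0, sigma^2 t), E[exp(sigma*B_t)] = exp(sigma^2 t / 2); so E[X_t] = x_0 * exp((mu - sigma^2/2) t) * exp(sigma^2 t / 2) = x_0 * exp(mu t) = exp(-t/2)/5.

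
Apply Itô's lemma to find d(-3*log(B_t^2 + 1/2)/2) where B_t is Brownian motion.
d(-3*log(B_t^2 + 1/2)/2) = (3*(2*B_t^2 - 1)/(2*B_t^2 + 1)^2) dt + (-6*B_t/(2*B_t^2 + 1)) dB_t

Itô's formula for f(B_t) gives d f(B_t) = f'(B_t) dB_t + (1/2) f''(B_t) dt. Compute derivatives of f(x) = -3*log(x^2 + 1/2)/2:
  f'(x)  = -6*x/(2*x^2 + 1)
  f''(x) = 6*(2*x^2 - 1)/(2*x^2 + 1)^2
Substitute x = B_t and multiply the f'' term by 1/2:
  drift     = (1/2) * (6*(2*x^2 - 1)/(2*x^2 + 1)^2) evaluated at B_t = 3*(2*B_t^2 - 1)/(2*B_t^2 + 1)^2
  diffusion = (-6*x/(2*x^2 + 1)) evaluated at B_t = -6*B_t/(2*B_t^2 + 1)
Therefore d(-3*log(B_t^2 + 1/2)/2) = (3*(2*B_t^2 - 1)/(2*B_t^2 + 1)^2) dt + (-6*B_t/(2*B_t^2 + 1)) dB_t.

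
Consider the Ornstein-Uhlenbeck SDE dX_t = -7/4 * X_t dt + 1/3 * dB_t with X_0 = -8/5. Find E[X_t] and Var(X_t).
E[X_t] = -8*exp(-7*t/4)/5; Var(X_t) = 2/63 - 2*exp(-7*t/2)/63

The OU SDE dX = -theta X dt + sigma dB admits the integrating factor exp(theta t): d(exp(theta t) X_t) = sigma exp(theta t) dB_t. Integrating from 0 to t:
  X_t = x_0 * exp(-theta t) + sigma * int_0^t exp(-theta (t-s)) dB_s.
The Itô integral has mean 0 and (by the Itô isometry) variance sigma^2 * int_0^t exp(-2 theta (t - s)) ds = sigma^2 * (1 - exp(-2 theta t)) / (2 theta).
With theta = 7/4, sigma = 1/3, x_0 = -8/5:
  E[X_t] = -8/5 * exp(-7/4 t) = -8*exp(-7*t/4)/5
  Var(X_t) = (1/3)^2 * (1 - exp(-2*7/4 t)) / (2 * 7/4) = 2/63 - 2*exp(-7*t/2)/63.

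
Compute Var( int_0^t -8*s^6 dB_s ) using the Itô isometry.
Var = 64*t^13/13

The Itô integral of a deterministic integrand f(s) has mean 0 because each increment f(s) * (B_{s+ds} - B_s) has mean 0. By the Itô isometry:
  Var( int_0^t f(s) dB_s ) = E[ (int_0^t f(s) dB_s)^2 ] = int_0^t f(s)^2 ds.
Here f(s) = -8*s^6, so f(s)^2 = 64*s^12. Integrate:
  int_0^t (64*s^12) ds = 64*t^13/13.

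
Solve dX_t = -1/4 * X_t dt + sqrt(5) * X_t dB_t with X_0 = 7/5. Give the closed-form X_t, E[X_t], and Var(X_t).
X_t = 7/5 * exp((-11/4) t + (sqrt(5)) B_t); E[X_t] = 7*exp(-t/4)/5; Var(X_t) = (49*exp(5*t) - 49)*exp(-t/2)/25

For GBM dX = mu X dt + sigma X dB with X_0 = x_0, apply Itô to Y = log X: dY = (mu - sigma^2/2) dt + sigma dB, so Y_t = log(x_0) + (mu - sigma^2/2) t + sigma B_t and hence X_t = x_0 * exp((mu - sigma^2/2) t + sigma B_t).
With mu = -1/4, sigma = sqrt(5), x_0 = 7/5, this gives:
  X_t = 7/5 * exp((-11/4) * t + (sqrt(5)) * B_t).
Since sigma*B_t ~ Normal(0, sigma^2 t), E[exp(sigma*B_t)] = exp(sigma^2 t / 2); so E[X_t] = x_0 * exp((mu - sigma^2/2) t) * exp(sigma^2 t / 2) = x_0 * exp(mu t) = 7*exp(-t/4)/5.
Var(X_t) = E[X_t^2] - (E[X_t])^2 = x_0^2 * exp(2 mu t) * (exp(sigma^2 t) - 1) = (49*exp(5*t) - 49)*exp(-t/2)/25.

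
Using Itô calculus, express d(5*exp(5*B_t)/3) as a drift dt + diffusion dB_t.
d(5*exp(5*B_t)/3) = (125*exp(5*B_t)/6) dt + (25*exp(5*B_t)/3) dB_t

Itô's formula for f(B_t) gives d f(B_t) = f'(B_t) dB_t + (1/2) f''(B_t) dt. Compute derivatives of f(x) = 5*exp(5*x)/3:
  f'(x)  = 25*exp(5*x)/3
  f''(x) = 125*exp(5*x)/3
Substitute x = B_t and multiply the f'' term by 1/2:
  drift     = (1/2) * (125*exp(5*x)/3) evaluated at B_t = 125*exp(5*B_t)/6
  diffusion = (25*exp(5*x)/3) evaluated at B_t = 25*exp(5*B_t)/3
Therefore d(5*exp(5*B_t)/3) = (125*exp(5*B_t)/6) dt + (25*exp(5*B_t)/3) dB_t.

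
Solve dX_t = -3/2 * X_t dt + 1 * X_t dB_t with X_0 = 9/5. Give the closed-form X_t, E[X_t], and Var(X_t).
X_t = 9/5 * exp((-2) t + (1) B_t); E[X_t] = 9*exp(-3*t/2)/5; Var(X_t) = (81*exp(t) - 81)*exp(-3*t)/25

For GBM dX = mu X dt + sigma X dB with X_0 = x_0, apply Itô to Y = log X: dY = (mu - sigma^2/2) dt + sigma dB, so Y_t = log(x_0) + (mu - sigma^2/2) t + sigma B_t and hence X_t = x_0 * exp((mu - sigma^2/2) t + sigma B_t).
With mu = -3/2, sigma = 1, x_0 = 9/5, this gives:
  X_t = 9/5 * exp((-2) * t + (1) * B_t).
Since sigma*B_t ~ Normal(0, sigma^2 t), E[exp(sigma*B_t)] = exp(sigma^2 t / 2); so E[X_t] = x_0 * exp((mu - sigma^2/2) t) * exp(sigma^2 t / 2) = x_0 * exp(mu t) = 9*exp(-3*t/2)/5.
Var(X_t) = E[X_t^2] - (E[X_t])^2 = x_0^2 * exp(2 mu t) * (exp(sigma^2 t) - 1) = (81*exp(t) - 81)*exp(-3*t)/25.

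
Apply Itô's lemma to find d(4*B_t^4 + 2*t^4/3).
d(4*B_t^4 + 2*t^4/3) = (24*B_t^2 + 8*t^3/3) dt + (16*B_t^3) dB_t

Itô's formula for f(t, x): d f(t, B_t) = (f_t + (1/2) f_xx) dt + f_x dB_t. Compute partials of f(t, x) = 2*t^4/3 + 4*x^4:
  f_t(t,x)  = 8*t^3/3
  f_x(t,x)  = 16*x^3
  f_xx(t,x) = 48*x^2
Assemble drift = f_t + (1/2) f_xx = 8*t^3/3 + 24*x^2 and diffusion = f_x = 16*x^3. Substituting x = B_t:
  d(4*B_t^4 + 2*t^4/3) = (24*B_t^2 + 8*t^3/3) dt + (16*B_t^3) dB_t.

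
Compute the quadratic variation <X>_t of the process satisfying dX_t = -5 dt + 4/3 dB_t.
<X>_t = 16*t/9

For an Itô process dX_t = a(t) dt + b(t) dB_t, the quadratic variation is <X>_t = int_0^t b(s)^2 ds (the drift term does not contribute). Here b(s) = 4/3, so
  b(s)^2 = 16/9.
Integrating from 0 to t:
  <X>_t = int_0^t (16/9) ds = 16*t/9.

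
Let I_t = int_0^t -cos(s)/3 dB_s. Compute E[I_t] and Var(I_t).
E[I_t] = 0; Var(I_t) = t/18 + sin(2*t)/36

The Itô integral of a deterministic integrand f(s) has mean 0 because each increment f(s) * (B_{s+ds} - B_s) has mean 0. By the Itô isometry:
  Var( int_0^t f(s) dB_s ) = E[ (int_0^t f(s) dB_s)^2 ] = int_0^t f(s)^2 ds.
Here f(s) = -cos(s)/3, so f(s)^2 = cos(s)^2/9. Integrate:
  int_0^t (cos(s)^2/9) ds = t/18 + sin(2*t)/36.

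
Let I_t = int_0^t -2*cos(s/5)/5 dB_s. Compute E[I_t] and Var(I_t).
E[I_t] = 0; Var(I_t) = 2*t/25 + sin(2*t/5)/5

The Itô integral of a deterministic integrand f(s) has mean 0 because each increment f(s) * (B_{s+ds} - B_s) has mean 0. By the Itô isometry:
  Var( int_0^t f(s) dB_s ) = E[ (int_0^t f(s) dB_s)^2 ] = int_0^t f(s)^2 ds.
Here f(s) = -2*cos(s/5)/5, so f(s)^2 = 4*cos(s/5)^2/25. Integrate:
  int_0^t (4*cos(s/5)^2/25) ds = 2*t/25 + sin(2*t/5)/5.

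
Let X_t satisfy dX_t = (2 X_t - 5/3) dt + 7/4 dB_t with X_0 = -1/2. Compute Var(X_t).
Var(X_t) = 49*exp(4*t)/64 - 49/64

The variance V(t) = Var(X_t) satisfies V'(t) = 2 a V(t) + c^2 with V(0) = 0 (drift coefficient is linear in X, diffusion is constant). With a = 2, c = 7/4, the solution is
  V(t) = (c^2 / (2 a)) * (exp(2 a t) - 1)
       = ((7/4)^2 / (2*2)) * (exp(4 t) - 1)
       = 49*exp(4*t)/64 - 49/64.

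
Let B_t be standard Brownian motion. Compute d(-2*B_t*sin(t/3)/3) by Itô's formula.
d(-2*B_t*sin(t/3)/3) = (-2*B_t*cos(t/3)/9) dt + (-2*sin(t/3)/3) dB_t

Itô's formula for f(t, x): d f(t, B_t) = (f_t + (1/2) f_xx) dt + f_x dB_t. Compute partials of f(t, x) = -2*x*sin(t/3)/3:
  f_t(t,x)  = -2*x*cos(t/3)/9
  f_x(t,x)  = -2*sin(t/3)/3
  f_xx(t,x) = 0
Assemble drift = f_t + (1/2) f_xx = -2*x*cos(t/3)/9 and diffusion = f_x = -2*sin(t/3)/3. Substituting x = B_t:
  d(-2*B_t*sin(t/3)/3) = (-2*B_t*cos(t/3)/9) dt + (-2*sin(t/3)/3) dB_t.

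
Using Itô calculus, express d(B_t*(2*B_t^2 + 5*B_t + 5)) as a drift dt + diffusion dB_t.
d(B_t*(2*B_t^2 + 5*B_t + 5)) = (6*B_t + 5) dt + (6*B_t^2 + 10*B_t + 5) dB_t

Itô's formula for f(B_t) gives d f(B_t) = f'(B_t) dB_t + (1/2) f''(B_t) dt. Compute derivatives of f(x) = x*(2*x^2 + 5*x + 5):
  f'(x)  = 6*x^2 + 10*x + 5
  f''(x) = 12*x + 10
Substitute x = B_t and multiply the f'' term by 1/2:
  drift     = (1/2) * (12*x + 10) evaluated at B_t = 6*B_t + 5
  diffusion = (6*x^2 + 10*x + 5) evaluated at B_t = 6*B_t^2 + 10*B_t + 5
Therefore d(B_t*(2*B_t^2 + 5*B_t + 5)) = (6*B_t + 5) dt + (6*B_t^2 + 10*B_t + 5) dB_t.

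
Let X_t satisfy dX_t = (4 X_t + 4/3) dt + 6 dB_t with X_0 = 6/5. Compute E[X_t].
E[X_t] = 23*exp(4*t)/15 - 1/3

Taking expectations and using E[dB_t] = 0, the mean m(t) = E[X_t] satisfies the ODE m'(t) = a m(t) + b with m(0) = x_0. With a = 4, b = 4/3, x_0 = 6/5, the solution is
  m(t) = x_0 * exp(a t) + (b/a) * (exp(a t) - 1)
       = (6/5) * exp(4 t) + ((4/3)/4) * (exp(4 t) - 1)
       = 23*exp(4*t)/15 - 1/3.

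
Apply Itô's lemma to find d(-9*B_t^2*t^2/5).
d(-9*B_t^2*t^2/5) = (9*t*(-2*B_t^2 - t)/5) dt + (-18*B_t*t^2/5) dB_t

Itô's formula for f(t, x): d f(t, B_t) = (f_t + (1/2) f_xx) dt + f_x dB_t. Compute partials of f(t, x) = -9*t^2*x^2/5:
  f_t(t,x)  = -18*t*x^2/5
  f_x(t,x)  = -18*t^2*x/5
  f_xx(t,x) = -18*t^2/5
Assemble drift = f_t + (1/2) f_xx = 9*t*(-t - 2*x^2)/5 and diffusion = f_x = -18*t^2*x/5. Substituting x = B_t:
  d(-9*B_t^2*t^2/5) = (9*t*(-2*B_t^2 - t)/5) dt + (-18*B_t*t^2/5) dB_t.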